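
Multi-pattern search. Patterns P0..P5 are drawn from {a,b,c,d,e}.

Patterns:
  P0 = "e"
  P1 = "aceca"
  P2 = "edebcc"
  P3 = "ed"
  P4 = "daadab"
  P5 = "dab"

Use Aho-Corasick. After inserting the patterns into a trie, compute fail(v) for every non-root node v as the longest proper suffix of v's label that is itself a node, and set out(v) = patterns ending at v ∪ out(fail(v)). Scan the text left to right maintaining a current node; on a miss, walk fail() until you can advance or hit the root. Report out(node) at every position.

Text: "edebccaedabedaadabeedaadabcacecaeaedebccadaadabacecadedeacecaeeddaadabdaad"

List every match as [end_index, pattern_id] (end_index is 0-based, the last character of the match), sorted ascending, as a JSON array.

Build:
Trie (insert patterns):
  0='ε' goto a→2 d→12 e→1
  1='e' goto d→7  [P0 ends]
  2='a' goto c→3
  3='ac' goto e→4
  4='ace' goto c→5
  5='acec' goto a→6
  6='aceca' goto ·  [P1 ends]
  7='ed' goto e→8  [P3 ends]
  8='ede' goto b→9
  9='edeb' goto c→10
  10='edebc' goto c→11
  11='edebcc' goto ·  [P2 ends]
  12='d' goto a→13
  13='da' goto a→14 b→18
  14='daa' goto d→15
  15='daad' goto a→16
  16='daada' goto b→17
  17='daadab' goto ·  [P4 ends]
  18='dab' goto ·  [P5 ends]

Failure links (BFS by depth):
  fail(1) 'e': from fail(0)=0 chase 'e': 0 ⇒ 0;  out={0}∪out(0)={0}
  fail(2) 'a': from fail(0)=0 chase 'a': 0 ⇒ 0;  out=∅∪out(0)=∅
  fail(12) 'd': from fail(0)=0 chase 'd': 0 ⇒ 0;  out=∅∪out(0)=∅
  fail(3) 'ac': from fail(2)=0 chase 'c': 0 ⇒ 0;  out=∅∪out(0)=∅
  fail(7) 'ed': from fail(1)=0 chase 'd': 0 ⇒ 12;  out={3}∪out(12)={3}
  fail(13) 'da': from fail(12)=0 chase 'a': 0 ⇒ 2;  out=∅∪out(2)=∅
  fail(4) 'ace': from fail(3)=0 chase 'e': 0 ⇒ 1;  out=∅∪out(1)={0}
  fail(8) 'ede': from fail(7)=12 chase 'e': 12→0 ⇒ 1;  out=∅∪out(1)={0}
  fail(14) 'daa': from fail(13)=2 chase 'a': 2→0 ⇒ 2;  out=∅∪out(2)=∅
  fail(18) 'dab': from fail(13)=2 chase 'b': 2→0 ⇒ 0;  out={5}∪out(0)={5}
  fail(5) 'acec': from fail(4)=1 chase 'c': 1→0 ⇒ 0;  out=∅∪out(0)=∅
  fail(9) 'edeb': from fail(8)=1 chase 'b': 1→0 ⇒ 0;  out=∅∪out(0)=∅
  fail(15) 'daad': from fail(14)=2 chase 'd': 2→0 ⇒ 12;  out=∅∪out(12)=∅
  fail(6) 'aceca': from fail(5)=0 chase 'a': 0 ⇒ 2;  out={1}∪out(2)={1}
  fail(10) 'edebc': from fail(9)=0 chase 'c': 0 ⇒ 0;  out=∅∪out(0)=∅
  fail(16) 'daada': from fail(15)=12 chase 'a': 12 ⇒ 13;  out=∅∪out(13)=∅
  fail(11) 'edebcc': from fail(10)=0 chase 'c': 0 ⇒ 0;  out={2}∪out(0)={2}
  fail(17) 'daadab': from fail(16)=13 chase 'b': 13 ⇒ 18;  out={4}∪out(18)={4,5}

Text stream:
[0] read 'e'  n0⇒n1  emit P0@[0:0]
[1] read 'd'  n1⇒n7  emit P3@[0:1]
[2] read 'e'  n7⇒n8  emit P0@[2:2]
[3] read 'b'  n8⇒n9
[4] read 'c'  n9⇒n10
[5] read 'c'  n10⇒n11  emit P2@[0:5]
[6] read 'a'  n11⇒n2 (via fail)
[7] read 'e'  n2⇒n1 (via fail)  emit P0@[7:7]
[8] read 'd'  n1⇒n7  emit P3@[7:8]
[9] read 'a'  n7⇒n13 (via fail)
[10] read 'b'  n13⇒n18  emit P5@[8:10]
[11] read 'e'  n18⇒n1 (via fail)  emit P0@[11:11]
[12] read 'd'  n1⇒n7  emit P3@[11:12]
[13] read 'a'  n7⇒n13 (via fail)
[14] read 'a'  n13⇒n14
[15] read 'd'  n14⇒n15
[16] read 'a'  n15⇒n16
[17] read 'b'  n16⇒n17  emit P4@[12:17],P5@[15:17]
[18] read 'e'  n17⇒n1 (via fail)  emit P0@[18:18]
[19] read 'e'  n1⇒n1 (via fail)  emit P0@[19:19]
[20] read 'd'  n1⇒n7  emit P3@[19:20]
[21] read 'a'  n7⇒n13 (via fail)
[22] read 'a'  n13⇒n14
[23] read 'd'  n14⇒n15
[24] read 'a'  n15⇒n16
[25] read 'b'  n16⇒n17  emit P4@[20:25],P5@[23:25]
[26] read 'c'  n17⇒n0 (via fail)
[27] read 'a'  n0⇒n2
[28] read 'c'  n2⇒n3
[29] read 'e'  n3⇒n4  emit P0@[29:29]
[30] read 'c'  n4⇒n5
[31] read 'a'  n5⇒n6  emit P1@[27:31]
[32] read 'e'  n6⇒n1 (via fail)  emit P0@[32:32]
[33] read 'a'  n1⇒n2 (via fail)
[34] read 'e'  n2⇒n1 (via fail)  emit P0@[34:34]
[35] read 'd'  n1⇒n7  emit P3@[34:35]
[36] read 'e'  n7⇒n8  emit P0@[36:36]
[37] read 'b'  n8⇒n9
[38] read 'c'  n9⇒n10
[39] read 'c'  n10⇒n11  emit P2@[34:39]
[40] read 'a'  n11⇒n2 (via fail)
[41] read 'd'  n2⇒n12 (via fail)
[42] read 'a'  n12⇒n13
[43] read 'a'  n13⇒n14
[44] read 'd'  n14⇒n15
[45] read 'a'  n15⇒n16
[46] read 'b'  n16⇒n17  emit P4@[41:46],P5@[44:46]
[47] read 'a'  n17⇒n2 (via fail)
[48] read 'c'  n2⇒n3
[49] read 'e'  n3⇒n4  emit P0@[49:49]
[50] read 'c'  n4⇒n5
[51] read 'a'  n5⇒n6  emit P1@[47:51]
[52] read 'd'  n6⇒n12 (via fail)
[53] read 'e'  n12⇒n1 (via fail)  emit P0@[53:53]
[54] read 'd'  n1⇒n7  emit P3@[53:54]
[55] read 'e'  n7⇒n8  emit P0@[55:55]
[56] read 'a'  n8⇒n2 (via fail)
[57] read 'c'  n2⇒n3
[58] read 'e'  n3⇒n4  emit P0@[58:58]
[59] read 'c'  n4⇒n5
[60] read 'a'  n5⇒n6  emit P1@[56:60]
[61] read 'e'  n6⇒n1 (via fail)  emit P0@[61:61]
[62] read 'e'  n1⇒n1 (via fail)  emit P0@[62:62]
[63] read 'd'  n1⇒n7  emit P3@[62:63]
[64] read 'd'  n7⇒n12 (via fail)
[65] read 'a'  n12⇒n13
[66] read 'a'  n13⇒n14
[67] read 'd'  n14⇒n15
[68] read 'a'  n15⇒n16
[69] read 'b'  n16⇒n17  emit P4@[64:69],P5@[67:69]
[70] read 'd'  n17⇒n12 (via fail)
[71] read 'a'  n12⇒n13
[72] read 'a'  n13⇒n14
[73] read 'd'  n14⇒n15

All matches (sorted): [[0,0],[1,3],[2,0],[5,2],[7,0],[8,3],[10,5],[11,0],[12,3],[17,4],[17,5],[18,0],[19,0],[20,3],[25,4],[25,5],[29,0],[31,1],[32,0],[34,0],[35,3],[36,0],[39,2],[46,4],[46,5],[49,0],[51,1],[53,0],[54,3],[55,0],[58,0],[60,1],[61,0],[62,0],[63,3],[69,4],[69,5]]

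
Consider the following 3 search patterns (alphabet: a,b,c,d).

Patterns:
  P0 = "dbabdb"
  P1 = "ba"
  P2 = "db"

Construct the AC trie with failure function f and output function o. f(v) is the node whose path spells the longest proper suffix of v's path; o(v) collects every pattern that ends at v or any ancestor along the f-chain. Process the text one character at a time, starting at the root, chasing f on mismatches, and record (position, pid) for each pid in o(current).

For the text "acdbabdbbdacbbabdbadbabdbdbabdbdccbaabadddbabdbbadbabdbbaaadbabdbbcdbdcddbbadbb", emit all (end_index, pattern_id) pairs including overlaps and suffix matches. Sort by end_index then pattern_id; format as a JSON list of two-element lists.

Build automaton:
Trie nodes:
  0='ε' goto b→7 d→1
  1='d' goto b→2
  2='db' goto a→3  ←P2
  3='dba' goto b→4
  4='dbab' goto d→5
  5='dbabd' goto b→6
  6='dbabdb' goto ·  ←P0
  7='b' goto a→8
  8='ba' goto ·  ←P1

Failure links (BFS by depth):
  fail(1) 'd': from fail(0)=0 chase 'd': 0 ⇒ 0;  out=∅∪out(0)=∅
  fail(7) 'b': from fail(0)=0 chase 'b': 0 ⇒ 0;  out=∅∪out(0)=∅
  fail(2) 'db': from fail(1)=0 chase 'b': 0 ⇒ 7;  out={2}∪out(7)={2}
  fail(8) 'ba': from fail(7)=0 chase 'a': 0 ⇒ 0;  out={1}∪out(0)={1}
  fail(3) 'dba': from fail(2)=7 chase 'a': 7 ⇒ 8;  out=∅∪out(8)={1}
  fail(4) 'dbab': from fail(3)=8 chase 'b': 8→0 ⇒ 7;  out=∅∪out(7)=∅
  fail(5) 'dbabd': from fail(4)=7 chase 'd': 7→0 ⇒ 1;  out=∅∪out(1)=∅
  fail(6) 'dbabdb': from fail(5)=1 chase 'b': 1 ⇒ 2;  out={0}∪out(2)={0,2}

Scan:
pos 0 'a': at 0
pos 1 'c': at 0
pos 2 'd': at 1
pos 3 'b': at 2  emit P2@[2:3]
pos 4 'a': at 3  emit P1@[3:4]
pos 5 'b': at 4
pos 6 'd': at 5
pos 7 'b': at 6  emit P0@[2:7],P2@[6:7]
pos 8 'b': at 7 (via fail)
pos 9 'd': at 1 (via fail)
pos 10 'a': at 0 (via fail)
pos 11 'c': at 0
pos 12 'b': at 7
pos 13 'b': at 7 (via fail)
pos 14 'a': at 8  emit P1@[13:14]
pos 15 'b': at 7 (via fail)
pos 16 'd': at 1 (via fail)
pos 17 'b': at 2  emit P2@[16:17]
pos 18 'a': at 3  emit P1@[17:18]
pos 19 'd': at 1 (via fail)
pos 20 'b': at 2  emit P2@[19:20]
pos 21 'a': at 3  emit P1@[20:21]
pos 22 'b': at 4
pos 23 'd': at 5
pos 24 'b': at 6  emit P0@[19:24],P2@[23:24]
pos 25 'd': at 1 (via fail)
pos 26 'b': at 2  emit P2@[25:26]
pos 27 'a': at 3  emit P1@[26:27]
pos 28 'b': at 4
pos 29 'd': at 5
pos 30 'b': at 6  emit P0@[25:30],P2@[29:30]
pos 31 'd': at 1 (via fail)
pos 32 'c': at 0 (via fail)
pos 33 'c': at 0
pos 34 'b': at 7
pos 35 'a': at 8  emit P1@[34:35]
pos 36 'a': at 0 (via fail)
pos 37 'b': at 7
pos 38 'a': at 8  emit P1@[37:38]
pos 39 'd': at 1 (via fail)
pos 40 'd': at 1 (via fail)
pos 41 'd': at 1 (via fail)
pos 42 'b': at 2  emit P2@[41:42]
pos 43 'a': at 3  emit P1@[42:43]
pos 44 'b': at 4
pos 45 'd': at 5
pos 46 'b': at 6  emit P0@[41:46],P2@[45:46]
pos 47 'b': at 7 (via fail)
pos 48 'a': at 8  emit P1@[47:48]
pos 49 'd': at 1 (via fail)
pos 50 'b': at 2  emit P2@[49:50]
pos 51 'a': at 3  emit P1@[50:51]
pos 52 'b': at 4
pos 53 'd': at 5
pos 54 'b': at 6  emit P0@[49:54],P2@[53:54]
pos 55 'b': at 7 (via fail)
pos 56 'a': at 8  emit P1@[55:56]
pos 57 'a': at 0 (via fail)
pos 58 'a': at 0
pos 59 'd': at 1
pos 60 'b': at 2  emit P2@[59:60]
pos 61 'a': at 3  emit P1@[60:61]
pos 62 'b': at 4
pos 63 'd': at 5
pos 64 'b': at 6  emit P0@[59:64],P2@[63:64]
pos 65 'b': at 7 (via fail)
pos 66 'c': at 0 (via fail)
pos 67 'd': at 1
pos 68 'b': at 2  emit P2@[67:68]
pos 69 'd': at 1 (via fail)
pos 70 'c': at 0 (via fail)
pos 71 'd': at 1
pos 72 'd': at 1 (via fail)
pos 73 'b': at 2  emit P2@[72:73]
pos 74 'b': at 7 (via fail)
pos 75 'a': at 8  emit P1@[74:75]
pos 76 'd': at 1 (via fail)
pos 77 'b': at 2  emit P2@[76:77]
pos 78 'b': at 7 (via fail)

Matches: [[3,2],[4,1],[7,0],[7,2],[14,1],[17,2],[18,1],[20,2],[21,1],[24,0],[24,2],[26,2],[27,1],[30,0],[30,2],[35,1],[38,1],[42,2],[43,1],[46,0],[46,2],[48,1],[50,2],[51,1],[54,0],[54,2],[56,1],[60,2],[61,1],[64,0],[64,2],[68,2],[73,2],[75,1],[77,2]]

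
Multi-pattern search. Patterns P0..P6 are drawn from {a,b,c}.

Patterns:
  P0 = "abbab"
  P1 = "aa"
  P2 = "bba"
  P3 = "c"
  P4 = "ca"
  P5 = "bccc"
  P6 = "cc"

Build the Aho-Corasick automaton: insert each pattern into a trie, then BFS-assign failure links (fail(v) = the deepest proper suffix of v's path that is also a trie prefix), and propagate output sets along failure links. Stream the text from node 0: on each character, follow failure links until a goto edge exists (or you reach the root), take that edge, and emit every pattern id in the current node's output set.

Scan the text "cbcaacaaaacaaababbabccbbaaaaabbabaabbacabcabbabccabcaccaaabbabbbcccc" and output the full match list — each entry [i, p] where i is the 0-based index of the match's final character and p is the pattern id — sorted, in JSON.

Build:
Trie nodes:
  0='ε' goto a→1 b→7 c→10
  1='a' goto a→6 b→2
  2='ab' goto b→3
  3='abb' goto a→4
  4='abba' goto b→5
  5='abbab' goto ·  [P0 ends]
  6='aa' goto ·  [P1 ends]
  7='b' goto b→8 c→12
  8='bb' goto a→9
  9='bba' goto ·  [P2 ends]
  10='c' goto a→11 c→15  [P3 ends]
  11='ca' goto ·  [P4 ends]
  12='bc' goto c→13
  13='bcc' goto c→14
  14='bccc' goto ·  [P5 ends]
  15='cc' goto ·  [P6 ends]

BFS fail/out derivation:
  n1('a'): parent n0 fail=0; on 'a' 0 → fail=0;  out ∅∪∅=∅
  n7('b'): parent n0 fail=0; on 'b' 0 → fail=0;  out ∅∪∅=∅
  n10('c'): parent n0 fail=0; on 'c' 0 → fail=0;  out {3}∪∅={3}
  n2('ab'): parent n1 fail=0; on 'b' 0 → fail=7;  out ∅∪∅=∅
  n6('aa'): parent n1 fail=0; on 'a' 0 → fail=1;  out {1}∪∅={1}
  n8('bb'): parent n7 fail=0; on 'b' 0 → fail=7;  out ∅∪∅=∅
  n11('ca'): parent n10 fail=0; on 'a' 0 → fail=1;  out {4}∪∅={4}
  n12('bc'): parent n7 fail=0; on 'c' 0 → fail=10;  out ∅∪{3}={3}
  n15('cc'): parent n10 fail=0; on 'c' 0 → fail=10;  out {6}∪{3}={3,6}
  n3('abb'): parent n2 fail=7; on 'b' 7 → fail=8;  out ∅∪∅=∅
  n9('bba'): parent n8 fail=7; on 'a' 7→0 → fail=1;  out {2}∪∅={2}
  n13('bcc'): parent n12 fail=10; on 'c' 10 → fail=15;  out ∅∪{3,6}={3,6}
  n4('abba'): parent n3 fail=8; on 'a' 8 → fail=9;  out ∅∪{2}={2}
  n14('bccc'): parent n13 fail=15; on 'c' 15→10 → fail=15;  out {5}∪{3,6}={3,5,6}
  n5('abbab'): parent n4 fail=9; on 'b' 9→1 → fail=2;  out {0}∪∅={0}

Scan:
i=0 'c': node 0→10  ** P3@[0:0]
i=1 'b': node 10→7 ·f
i=2 'c': node 7→12  ** P3@[2:2]
i=3 'a': node 12→11 ·f  ** P4@[2:3]
i=4 'a': node 11→6 ·f  ** P1@[3:4]
i=5 'c': node 6→10 ·f  ** P3@[5:5]
i=6 'a': node 10→11  ** P4@[5:6]
i=7 'a': node 11→6 ·f  ** P1@[6:7]
i=8 'a': node 6→6 ·f  ** P1@[7:8]
i=9 'a': node 6→6 ·f  ** P1@[8:9]
i=10 'c': node 6→10 ·f  ** P3@[10:10]
i=11 'a': node 10→11  ** P4@[10:11]
i=12 'a': node 11→6 ·f  ** P1@[11:12]
i=13 'a': node 6→6 ·f  ** P1@[12:13]
i=14 'b': node 6→2 ·f
i=15 'a': node 2→1 ·f
i=16 'b': node 1→2
i=17 'b': node 2→3
i=18 'a': node 3→4  ** P2@[16:18]
i=19 'b': node 4→5  ** P0@[15:19]
i=20 'c': node 5→12 ·f  ** P3@[20:20]
i=21 'c': node 12→13  ** P3@[21:21],P6@[20:21]
i=22 'b': node 13→7 ·f
i=23 'b': node 7→8
i=24 'a': node 8→9  ** P2@[22:24]
i=25 'a': node 9→6 ·f  ** P1@[24:25]
i=26 'a': node 6→6 ·f  ** P1@[25:26]
i=27 'a': node 6→6 ·f  ** P1@[26:27]
i=28 'a': node 6→6 ·f  ** P1@[27:28]
i=29 'b': node 6→2 ·f
i=30 'b': node 2→3
i=31 'a': node 3→4  ** P2@[29:31]
i=32 'b': node 4→5  ** P0@[28:32]
i=33 'a': node 5→1 ·f
i=34 'a': node 1→6  ** P1@[33:34]
i=35 'b': node 6→2 ·f
i=36 'b': node 2→3
i=37 'a': node 3→4  ** P2@[35:37]
i=38 'c': node 4→10 ·f  ** P3@[38:38]
i=39 'a': node 10→11  ** P4@[38:39]
i=40 'b': node 11→2 ·f
i=41 'c': node 2→12 ·f  ** P3@[41:41]
i=42 'a': node 12→11 ·f  ** P4@[41:42]
i=43 'b': node 11→2 ·f
i=44 'b': node 2→3
i=45 'a': node 3→4  ** P2@[43:45]
i=46 'b': node 4→5  ** P0@[42:46]
i=47 'c': node 5→12 ·f  ** P3@[47:47]
i=48 'c': node 12→13  ** P3@[48:48],P6@[47:48]
i=49 'a': node 13→11 ·f  ** P4@[48:49]
i=50 'b': node 11→2 ·f
i=51 'c': node 2→12 ·f  ** P3@[51:51]
i=52 'a': node 12→11 ·f  ** P4@[51:52]
i=53 'c': node 11→10 ·f  ** P3@[53:53]
i=54 'c': node 10→15  ** P3@[54:54],P6@[53:54]
i=55 'a': node 15→11 ·f  ** P4@[54:55]
i=56 'a': node 11→6 ·f  ** P1@[55:56]
i=57 'a': node 6→6 ·f  ** P1@[56:57]
i=58 'b': node 6→2 ·f
i=59 'b': node 2→3
i=60 'a': node 3→4  ** P2@[58:60]
i=61 'b': node 4→5  ** P0@[57:61]
i=62 'b': node 5→3 ·f
i=63 'b': node 3→8 ·f
i=64 'c': node 8→12 ·f  ** P3@[64:64]
i=65 'c': node 12→13  ** P3@[65:65],P6@[64:65]
i=66 'c': node 13→14  ** P3@[66:66],P5@[63:66],P6@[65:66]
i=67 'c': node 14→15 ·f  ** P3@[67:67],P6@[66:67]

Result: [[0,3],[2,3],[3,4],[4,1],[5,3],[6,4],[7,1],[8,1],[9,1],[10,3],[11,4],[12,1],[13,1],[18,2],[19,0],[20,3],[21,3],[21,6],[24,2],[25,1],[26,1],[27,1],[28,1],[31,2],[32,0],[34,1],[37,2],[38,3],[39,4],[41,3],[42,4],[45,2],[46,0],[47,3],[48,3],[48,6],[49,4],[51,3],[52,4],[53,3],[54,3],[54,6],[55,4],[56,1],[57,1],[60,2],[61,0],[64,3],[65,3],[65,6],[66,3],[66,5],[66,6],[67,3],[67,6]]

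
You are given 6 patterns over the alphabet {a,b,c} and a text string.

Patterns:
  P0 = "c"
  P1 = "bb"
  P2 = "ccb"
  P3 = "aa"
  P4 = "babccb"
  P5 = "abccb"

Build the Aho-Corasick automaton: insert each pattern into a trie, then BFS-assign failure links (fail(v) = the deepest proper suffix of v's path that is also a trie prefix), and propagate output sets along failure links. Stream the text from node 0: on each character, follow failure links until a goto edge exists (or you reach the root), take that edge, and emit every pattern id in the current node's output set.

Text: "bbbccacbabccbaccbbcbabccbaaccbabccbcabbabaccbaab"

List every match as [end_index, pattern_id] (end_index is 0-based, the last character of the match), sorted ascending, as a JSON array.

Construct AC machine:
Trie (insert patterns):
  n0 'ε': a→6 b→2 c→1
  n1 'c': c→4  [P0 ends]
  n2 'b': a→8 b→3
  n3 'bb': ·  [P1 ends]
  n4 'cc': b→5
  n5 'ccb': ·  [P2 ends]
  n6 'a': a→7 b→13
  n7 'aa': ·  [P3 ends]
  n8 'ba': b→9
  n9 'bab': c→10
  n10 'babc': c→11
  n11 'babcc': b→12
  n12 'babccb': ·  [P4 ends]
  n13 'ab': c→14
  n14 'abc': c→15
  n15 'abcc': b→16
  n16 'abccb': ·  [P5 ends]

Failure links (BFS by depth):
  n1('c'): parent n0 fail=0; on 'c' 0 → fail=0;  out {0}∪∅={0}
  n2('b'): parent n0 fail=0; on 'b' 0 → fail=0;  out ∅∪∅=∅
  n6('a'): parent n0 fail=0; on 'a' 0 → fail=0;  out ∅∪∅=∅
  n3('bb'): parent n2 fail=0; on 'b' 0 → fail=2;  out {1}∪∅={1}
  n4('cc'): parent n1 fail=0; on 'c' 0 → fail=1;  out ∅∪{0}={0}
  n7('aa'): parent n6 fail=0; on 'a' 0 → fail=6;  out {3}∪∅={3}
  n8('ba'): parent n2 fail=0; on 'a' 0 → fail=6;  out ∅∪∅=∅
  n13('ab'): parent n6 fail=0; on 'b' 0 → fail=2;  out ∅∪∅=∅
  n5('ccb'): parent n4 fail=1; on 'b' 1→0 → fail=2;  out {2}∪∅={2}
  n9('bab'): parent n8 fail=6; on 'b' 6 → fail=13;  out ∅∪∅=∅
  n14('abc'): parent n13 fail=2; on 'c' 2→0 → fail=1;  out ∅∪{0}={0}
  n10('babc'): parent n9 fail=13; on 'c' 13 → fail=14;  out ∅∪{0}={0}
  n15('abcc'): parent n14 fail=1; on 'c' 1 → fail=4;  out ∅∪{0}={0}
  n11('babcc'): parent n10 fail=14; on 'c' 14 → fail=15;  out ∅∪{0}={0}
  n16('abccb'): parent n15 fail=4; on 'b' 4 → fail=5;  out {5}∪{2}={2,5}
  n12('babccb'): parent n11 fail=15; on 'b' 15 → fail=16;  out {4}∪{2,5}={2,4,5}

Scan:
pos 0 'b': at 2
pos 1 'b': at 3  ** P1@[0:1]
pos 2 'b': at 3 ·f  ** P1@[1:2]
pos 3 'c': at 1 ·f  ** P0@[3:3]
pos 4 'c': at 4  ** P0@[4:4]
pos 5 'a': at 6 ·f
pos 6 'c': at 1 ·f  ** P0@[6:6]
pos 7 'b': at 2 ·f
pos 8 'a': at 8
pos 9 'b': at 9
pos 10 'c': at 10  ** P0@[10:10]
pos 11 'c': at 11  ** P0@[11:11]
pos 12 'b': at 12  ** P2@[10:12],P4@[7:12],P5@[8:12]
pos 13 'a': at 8 ·f
pos 14 'c': at 1 ·f  ** P0@[14:14]
pos 15 'c': at 4  ** P0@[15:15]
pos 16 'b': at 5  ** P2@[14:16]
pos 17 'b': at 3 ·f  ** P1@[16:17]
pos 18 'c': at 1 ·f  ** P0@[18:18]
pos 19 'b': at 2 ·f
pos 20 'a': at 8
pos 21 'b': at 9
pos 22 'c': at 10  ** P0@[22:22]
pos 23 'c': at 11  ** P0@[23:23]
pos 24 'b': at 12  ** P2@[22:24],P4@[19:24],P5@[20:24]
pos 25 'a': at 8 ·f
pos 26 'a': at 7 ·f  ** P3@[25:26]
pos 27 'c': at 1 ·f  ** P0@[27:27]
pos 28 'c': at 4  ** P0@[28:28]
pos 29 'b': at 5  ** P2@[27:29]
pos 30 'a': at 8 ·f
pos 31 'b': at 9
pos 32 'c': at 10  ** P0@[32:32]
pos 33 'c': at 11  ** P0@[33:33]
pos 34 'b': at 12  ** P2@[32:34],P4@[29:34],P5@[30:34]
pos 35 'c': at 1 ·f  ** P0@[35:35]
pos 36 'a': at 6 ·f
pos 37 'b': at 13
pos 38 'b': at 3 ·f  ** P1@[37:38]
pos 39 'a': at 8 ·f
pos 40 'b': at 9
pos 41 'a': at 8 ·f
pos 42 'c': at 1 ·f  ** P0@[42:42]
pos 43 'c': at 4  ** P0@[43:43]
pos 44 'b': at 5  ** P2@[42:44]
pos 45 'a': at 8 ·f
pos 46 'a': at 7 ·f  ** P3@[45:46]
pos 47 'b': at 13 ·f

All matches (sorted): [[1,1],[2,1],[3,0],[4,0],[6,0],[10,0],[11,0],[12,2],[12,4],[12,5],[14,0],[15,0],[16,2],[17,1],[18,0],[22,0],[23,0],[24,2],[24,4],[24,5],[26,3],[27,0],[28,0],[29,2],[32,0],[33,0],[34,2],[34,4],[34,5],[35,0],[38,1],[42,0],[43,0],[44,2],[46,3]]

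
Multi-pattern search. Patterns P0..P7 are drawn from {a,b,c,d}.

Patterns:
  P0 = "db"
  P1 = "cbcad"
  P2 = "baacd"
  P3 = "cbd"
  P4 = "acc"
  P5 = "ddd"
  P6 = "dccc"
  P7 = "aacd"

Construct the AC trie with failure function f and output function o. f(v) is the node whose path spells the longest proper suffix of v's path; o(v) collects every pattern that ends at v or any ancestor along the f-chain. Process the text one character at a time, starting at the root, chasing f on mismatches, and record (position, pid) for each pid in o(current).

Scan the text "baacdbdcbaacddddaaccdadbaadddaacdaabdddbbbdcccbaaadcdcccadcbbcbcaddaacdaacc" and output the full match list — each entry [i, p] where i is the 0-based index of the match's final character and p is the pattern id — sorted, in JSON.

Construct AC machine:
Trie (insert patterns):
  n0 'ε': a→14 b→8 c→3 d→1
  n1 'd': b→2 c→19 d→17
  n2 'db': ·  ←P0
  n3 'c': b→4
  n4 'cb': c→5 d→13
  n5 'cbc': a→6
  n6 'cbca': d→7
  n7 'cbcad': ·  ←P1
  n8 'b': a→9
  n9 'ba': a→10
  n10 'baa': c→11
  n11 'baac': d→12
  n12 'baacd': ·  ←P2
  n13 'cbd': ·  ←P3
  n14 'a': a→22 c→15
  n15 'ac': c→16
  n16 'acc': ·  ←P4
  n17 'dd': d→18
  n18 'ddd': ·  ←P5
  n19 'dc': c→20
  n20 'dcc': c→21
  n21 'dccc': ·  ←P6
  n22 'aa': c→23
  n23 'aac': d→24
  n24 'aacd': ·  ←P7

Failure links (BFS by depth):
  n1('d'): parent n0 fail=0; on 'd' 0 → fail=0;  out ∅∪∅=∅
  n3('c'): parent n0 fail=0; on 'c' 0 → fail=0;  out ∅∪∅=∅
  n8('b'): parent n0 fail=0; on 'b' 0 → fail=0;  out ∅∪∅=∅
  n14('a'): parent n0 fail=0; on 'a' 0 → fail=0;  out ∅∪∅=∅
  n2('db'): parent n1 fail=0; on 'b' 0 → fail=8;  out {0}∪∅={0}
  n4('cb'): parent n3 fail=0; on 'b' 0 → fail=8;  out ∅∪∅=∅
  n9('ba'): parent n8 fail=0; on 'a' 0 → fail=14;  out ∅∪∅=∅
  n15('ac'): parent n14 fail=0; on 'c' 0 → fail=3;  out ∅∪∅=∅
  n17('dd'): parent n1 fail=0; on 'd' 0 → fail=1;  out ∅∪∅=∅
  n19('dc'): parent n1 fail=0; on 'c' 0 → fail=3;  out ∅∪∅=∅
  n22('aa'): parent n14 fail=0; on 'a' 0 → fail=14;  out ∅∪∅=∅
  n5('cbc'): parent n4 fail=8; on 'c' 8→0 → fail=3;  out ∅∪∅=∅
  n10('baa'): parent n9 fail=14; on 'a' 14 → fail=22;  out ∅∪∅=∅
  n13('cbd'): parent n4 fail=8; on 'd' 8→0 → fail=1;  out {3}∪∅={3}
  n16('acc'): parent n15 fail=3; on 'c' 3→0 → fail=3;  out {4}∪∅={4}
  n18('ddd'): parent n17 fail=1; on 'd' 1 → fail=17;  out {5}∪∅={5}
  n20('dcc'): parent n19 fail=3; on 'c' 3→0 → fail=3;  out ∅∪∅=∅
  n23('aac'): parent n22 fail=14; on 'c' 14 → fail=15;  out ∅∪∅=∅
  n6('cbca'): parent n5 fail=3; on 'a' 3→0 → fail=14;  out ∅∪∅=∅
  n11('baac'): parent n10 fail=22; on 'c' 22 → fail=23;  out ∅∪∅=∅
  n21('dccc'): parent n20 fail=3; on 'c' 3→0 → fail=3;  out {6}∪∅={6}
  n24('aacd'): parent n23 fail=15; on 'd' 15→3→0 → fail=1;  out {7}∪∅={7}
  n7('cbcad'): parent n6 fail=14; on 'd' 14→0 → fail=1;  out {1}∪∅={1}
  n12('baacd'): parent n11 fail=23; on 'd' 23 → fail=24;  out {2}∪{7}={2,7}

Text stream:
pos 0 'b': at 8
pos 1 'a': at 9
pos 2 'a': at 10
pos 3 'c': at 11
pos 4 'd': at 12  → match P2@[0:4],P7@[1:4]
pos 5 'b': at 2 (fail-walked)  → match P0@[4:5]
pos 6 'd': at 1 (fail-walked)
pos 7 'c': at 19
pos 8 'b': at 4 (fail-walked)
pos 9 'a': at 9 (fail-walked)
pos 10 'a': at 10
pos 11 'c': at 11
pos 12 'd': at 12  → match P2@[8:12],P7@[9:12]
pos 13 'd': at 17 (fail-walked)
pos 14 'd': at 18  → match P5@[12:14]
pos 15 'd': at 18 (fail-walked)  → match P5@[13:15]
pos 16 'a': at 14 (fail-walked)
pos 17 'a': at 22
pos 18 'c': at 23
pos 19 'c': at 16 (fail-walked)  → match P4@[17:19]
pos 20 'd': at 1 (fail-walked)
pos 21 'a': at 14 (fail-walked)
pos 22 'd': at 1 (fail-walked)
pos 23 'b': at 2  → match P0@[22:23]
pos 24 'a': at 9 (fail-walked)
pos 25 'a': at 10
pos 26 'd': at 1 (fail-walked)
pos 27 'd': at 17
pos 28 'd': at 18  → match P5@[26:28]
pos 29 'a': at 14 (fail-walked)
pos 30 'a': at 22
pos 31 'c': at 23
pos 32 'd': at 24  → match P7@[29:32]
pos 33 'a': at 14 (fail-walked)
pos 34 'a': at 22
pos 35 'b': at 8 (fail-walked)
pos 36 'd': at 1 (fail-walked)
pos 37 'd': at 17
pos 38 'd': at 18  → match P5@[36:38]
pos 39 'b': at 2 (fail-walked)  → match P0@[38:39]
pos 40 'b': at 8 (fail-walked)
pos 41 'b': at 8 (fail-walked)
pos 42 'd': at 1 (fail-walked)
pos 43 'c': at 19
pos 44 'c': at 20
pos 45 'c': at 21  → match P6@[42:45]
pos 46 'b': at 4 (fail-walked)
pos 47 'a': at 9 (fail-walked)
pos 48 'a': at 10
pos 49 'a': at 22 (fail-walked)
pos 50 'd': at 1 (fail-walked)
pos 51 'c': at 19
pos 52 'd': at 1 (fail-walked)
pos 53 'c': at 19
pos 54 'c': at 20
pos 55 'c': at 21  → match P6@[52:55]
pos 56 'a': at 14 (fail-walked)
pos 57 'd': at 1 (fail-walked)
pos 58 'c': at 19
pos 59 'b': at 4 (fail-walked)
pos 60 'b': at 8 (fail-walked)
pos 61 'c': at 3 (fail-walked)
pos 62 'b': at 4
pos 63 'c': at 5
pos 64 'a': at 6
pos 65 'd': at 7  → match P1@[61:65]
pos 66 'd': at 17 (fail-walked)
pos 67 'a': at 14 (fail-walked)
pos 68 'a': at 22
pos 69 'c': at 23
pos 70 'd': at 24  → match P7@[67:70]
pos 71 'a': at 14 (fail-walked)
pos 72 'a': at 22
pos 73 'c': at 23
pos 74 'c': at 16 (fail-walked)  → match P4@[72:74]

All matches (sorted): [[4,2],[4,7],[5,0],[12,2],[12,7],[14,5],[15,5],[19,4],[23,0],[28,5],[32,7],[38,5],[39,0],[45,6],[55,6],[65,1],[70,7],[74,4]]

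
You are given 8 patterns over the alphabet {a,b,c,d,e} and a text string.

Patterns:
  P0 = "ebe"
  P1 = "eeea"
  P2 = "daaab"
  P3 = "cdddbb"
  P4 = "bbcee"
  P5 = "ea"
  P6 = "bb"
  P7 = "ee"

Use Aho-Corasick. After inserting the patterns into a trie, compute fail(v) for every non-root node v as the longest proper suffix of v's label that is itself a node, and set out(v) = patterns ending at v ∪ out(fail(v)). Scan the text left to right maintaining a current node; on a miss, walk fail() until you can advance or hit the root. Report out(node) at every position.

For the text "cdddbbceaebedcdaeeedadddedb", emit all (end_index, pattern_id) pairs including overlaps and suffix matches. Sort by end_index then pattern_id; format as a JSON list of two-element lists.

Build automaton:
Trie (insert patterns):
  0='ε' goto b→18 c→12 d→7 e→1
  1='e' goto a→23 b→2 e→4
  2='eb' goto e→3
  3='ebe' goto ·  [P0 ends]
  4='ee' goto e→5  [P7 ends]
  5='eee' goto a→6
  6='eeea' goto ·  [P1 ends]
  7='d' goto a→8
  8='da' goto a→9
  9='daa' goto a→10
  10='daaa' goto b→11
  11='daaab' goto ·  [P2 ends]
  12='c' goto d→13
  13='cd' goto d→14
  14='cdd' goto d→15
  15='cddd' goto b→16
  16='cdddb' goto b→17
  17='cdddbb' goto ·  [P3 ends]
  18='b' goto b→19
  19='bb' goto c→20  [P6 ends]
  20='bbc' goto e→21
  21='bbce' goto e→22
  22='bbcee' goto ·  [P4 ends]
  23='ea' goto ·  [P5 ends]

Failure links (BFS by depth):
  n1('e'): parent n0 fail=0; on 'e' 0 → fail=0;  out ∅∪∅=∅
  n7('d'): parent n0 fail=0; on 'd' 0 → fail=0;  out ∅∪∅=∅
  n12('c'): parent n0 fail=0; on 'c' 0 → fail=0;  out ∅∪∅=∅
  n18('b'): parent n0 fail=0; on 'b' 0 → fail=0;  out ∅∪∅=∅
  n2('eb'): parent n1 fail=0; on 'b' 0 → fail=18;  out ∅∪∅=∅
  n4('ee'): parent n1 fail=0; on 'e' 0 → fail=1;  out {7}∪∅={7}
  n8('da'): parent n7 fail=0; on 'a' 0 → fail=0;  out ∅∪∅=∅
  n13('cd'): parent n12 fail=0; on 'd' 0 → fail=7;  out ∅∪∅=∅
  n19('bb'): parent n18 fail=0; on 'b' 0 → fail=18;  out {6}∪∅={6}
  n23('ea'): parent n1 fail=0; on 'a' 0 → fail=0;  out {5}∪∅={5}
  n3('ebe'): parent n2 fail=18; on 'e' 18→0 → fail=1;  out {0}∪∅={0}
  n5('eee'): parent n4 fail=1; on 'e' 1 → fail=4;  out ∅∪{7}={7}
  n9('daa'): parent n8 fail=0; on 'a' 0 → fail=0;  out ∅∪∅=∅
  n14('cdd'): parent n13 fail=7; on 'd' 7→0 → fail=7;  out ∅∪∅=∅
  n20('bbc'): parent n19 fail=18; on 'c' 18→0 → fail=12;  out ∅∪∅=∅
  n6('eeea'): parent n5 fail=4; on 'a' 4→1 → fail=23;  out {1}∪{5}={1,5}
  n10('daaa'): parent n9 fail=0; on 'a' 0 → fail=0;  out ∅∪∅=∅
  n15('cddd'): parent n14 fail=7; on 'd' 7→0 → fail=7;  out ∅∪∅=∅
  n21('bbce'): parent n20 fail=12; on 'e' 12→0 → fail=1;  out ∅∪∅=∅
  n11('daaab'): parent n10 fail=0; on 'b' 0 → fail=18;  out {2}∪∅={2}
  n16('cdddb'): parent n15 fail=7; on 'b' 7→0 → fail=18;  out ∅∪∅=∅
  n22('bbcee'): parent n21 fail=1; on 'e' 1 → fail=4;  out {4}∪{7}={4,7}
  n17('cdddbb'): parent n16 fail=18; on 'b' 18 → fail=19;  out {3}∪{6}={3,6}

Text stream:
pos 0 'c': at 12
pos 1 'd': at 13
pos 2 'd': at 14
pos 3 'd': at 15
pos 4 'b': at 16
pos 5 'b': at 17  ** P3@[0:5],P6@[4:5]
pos 6 'c': at 20 (fail-walked)
pos 7 'e': at 21
pos 8 'a': at 23 (fail-walked)  ** P5@[7:8]
pos 9 'e': at 1 (fail-walked)
pos 10 'b': at 2
pos 11 'e': at 3  ** P0@[9:11]
pos 12 'd': at 7 (fail-walked)
pos 13 'c': at 12 (fail-walked)
pos 14 'd': at 13
pos 15 'a': at 8 (fail-walked)
pos 16 'e': at 1 (fail-walked)
pos 17 'e': at 4  ** P7@[16:17]
pos 18 'e': at 5  ** P7@[17:18]
pos 19 'd': at 7 (fail-walked)
pos 20 'a': at 8
pos 21 'd': at 7 (fail-walked)
pos 22 'd': at 7 (fail-walked)
pos 23 'd': at 7 (fail-walked)
pos 24 'e': at 1 (fail-walked)
pos 25 'd': at 7 (fail-walked)
pos 26 'b': at 18 (fail-walked)

Matches: [[5,3],[5,6],[8,5],[11,0],[17,7],[18,7]]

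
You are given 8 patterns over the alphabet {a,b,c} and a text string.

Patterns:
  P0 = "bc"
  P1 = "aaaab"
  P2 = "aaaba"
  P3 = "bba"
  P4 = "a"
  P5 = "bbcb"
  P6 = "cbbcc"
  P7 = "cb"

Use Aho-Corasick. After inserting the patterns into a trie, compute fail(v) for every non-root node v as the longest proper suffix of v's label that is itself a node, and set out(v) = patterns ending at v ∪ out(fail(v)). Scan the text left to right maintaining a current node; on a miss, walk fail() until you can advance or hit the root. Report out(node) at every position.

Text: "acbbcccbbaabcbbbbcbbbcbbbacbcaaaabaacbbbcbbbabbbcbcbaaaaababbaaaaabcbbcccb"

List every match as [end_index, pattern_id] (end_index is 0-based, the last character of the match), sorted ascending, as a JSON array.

Construct AC machine:
Trie nodes:
  0='ε' goto a→3 b→1 c→14
  1='b' goto b→10 c→2
  2='bc' goto ·  [P0 ends]
  3='a' goto a→4  [P4 ends]
  4='aa' goto a→5
  5='aaa' goto a→6 b→8
  6='aaaa' goto b→7
  7='aaaab' goto ·  [P1 ends]
  8='aaab' goto a→9
  9='aaaba' goto ·  [P2 ends]
  10='bb' goto a→11 c→12
  11='bba' goto ·  [P3 ends]
  12='bbc' goto b→13
  13='bbcb' goto ·  [P5 ends]
  14='c' goto b→15
  15='cb' goto b→16  [P7 ends]
  16='cbb' goto c→17
  17='cbbc' goto c→18
  18='cbbcc' goto ·  [P6 ends]

BFS fail/out derivation:
  n1('b'): parent n0 fail=0; on 'b' 0 → fail=0;  out ∅∪∅=∅
  n3('a'): parent n0 fail=0; on 'a' 0 → fail=0;  out {4}∪∅={4}
  n14('c'): parent n0 fail=0; on 'c' 0 → fail=0;  out ∅∪∅=∅
  n2('bc'): parent n1 fail=0; on 'c' 0 → fail=14;  out {0}∪∅={0}
  n4('aa'): parent n3 fail=0; on 'a' 0 → fail=3;  out ∅∪{4}={4}
  n10('bb'): parent n1 fail=0; on 'b' 0 → fail=1;  out ∅∪∅=∅
  n15('cb'): parent n14 fail=0; on 'b' 0 → fail=1;  out {7}∪∅={7}
  n5('aaa'): parent n4 fail=3; on 'a' 3 → fail=4;  out ∅∪{4}={4}
  n11('bba'): parent n10 fail=1; on 'a' 1→0 → fail=3;  out {3}∪{4}={3,4}
  n12('bbc'): parent n10 fail=1; on 'c' 1 → fail=2;  out ∅∪{0}={0}
  n16('cbb'): parent n15 fail=1; on 'b' 1 → fail=10;  out ∅∪∅=∅
  n6('aaaa'): parent n5 fail=4; on 'a' 4 → fail=5;  out ∅∪{4}={4}
  n8('aaab'): parent n5 fail=4; on 'b' 4→3→0 → fail=1;  out ∅∪∅=∅
  n13('bbcb'): parent n12 fail=2; on 'b' 2→14 → fail=15;  out {5}∪{7}={5,7}
  n17('cbbc'): parent n16 fail=10; on 'c' 10 → fail=12;  out ∅∪{0}={0}
  n7('aaaab'): parent n6 fail=5; on 'b' 5 → fail=8;  out {1}∪∅={1}
  n9('aaaba'): parent n8 fail=1; on 'a' 1→0 → fail=3;  out {2}∪{4}={2,4}
  n18('cbbcc'): parent n17 fail=12; on 'c' 12→2→14→0 → fail=14;  out {6}∪∅={6}

Text stream:
pos 0 'a': at 3  ** P4@[0:0]
pos 1 'c': at 14 (via fail)
pos 2 'b': at 15  ** P7@[1:2]
pos 3 'b': at 16
pos 4 'c': at 17  ** P0@[3:4]
pos 5 'c': at 18  ** P6@[1:5]
pos 6 'c': at 14 (via fail)
pos 7 'b': at 15  ** P7@[6:7]
pos 8 'b': at 16
pos 9 'a': at 11 (via fail)  ** P3@[7:9],P4@[9:9]
pos 10 'a': at 4 (via fail)  ** P4@[10:10]
pos 11 'b': at 1 (via fail)
pos 12 'c': at 2  ** P0@[11:12]
pos 13 'b': at 15 (via fail)  ** P7@[12:13]
pos 14 'b': at 16
pos 15 'b': at 10 (via fail)
pos 16 'b': at 10 (via fail)
pos 17 'c': at 12  ** P0@[16:17]
pos 18 'b': at 13  ** P5@[15:18],P7@[17:18]
pos 19 'b': at 16 (via fail)
pos 20 'b': at 10 (via fail)
pos 21 'c': at 12  ** P0@[20:21]
pos 22 'b': at 13  ** P5@[19:22],P7@[21:22]
pos 23 'b': at 16 (via fail)
pos 24 'b': at 10 (via fail)
pos 25 'a': at 11  ** P3@[23:25],P4@[25:25]
pos 26 'c': at 14 (via fail)
pos 27 'b': at 15  ** P7@[26:27]
pos 28 'c': at 2 (via fail)  ** P0@[27:28]
pos 29 'a': at 3 (via fail)  ** P4@[29:29]
pos 30 'a': at 4  ** P4@[30:30]
pos 31 'a': at 5  ** P4@[31:31]
pos 32 'a': at 6  ** P4@[32:32]
pos 33 'b': at 7  ** P1@[29:33]
pos 34 'a': at 9 (via fail)  ** P2@[30:34],P4@[34:34]
pos 35 'a': at 4 (via fail)  ** P4@[35:35]
pos 36 'c': at 14 (via fail)
pos 37 'b': at 15  ** P7@[36:37]
pos 38 'b': at 16
pos 39 'b': at 10 (via fail)
pos 40 'c': at 12  ** P0@[39:40]
pos 41 'b': at 13  ** P5@[38:41],P7@[40:41]
pos 42 'b': at 16 (via fail)
pos 43 'b': at 10 (via fail)
pos 44 'a': at 11  ** P3@[42:44],P4@[44:44]
pos 45 'b': at 1 (via fail)
pos 46 'b': at 10
pos 47 'b': at 10 (via fail)
pos 48 'c': at 12  ** P0@[47:48]
pos 49 'b': at 13  ** P5@[46:49],P7@[48:49]
pos 50 'c': at 2 (via fail)  ** P0@[49:50]
pos 51 'b': at 15 (via fail)  ** P7@[50:51]
pos 52 'a': at 3 (via fail)  ** P4@[52:52]
pos 53 'a': at 4  ** P4@[53:53]
pos 54 'a': at 5  ** P4@[54:54]
pos 55 'a': at 6  ** P4@[55:55]
pos 56 'a': at 6 (via fail)  ** P4@[56:56]
pos 57 'b': at 7  ** P1@[53:57]
pos 58 'a': at 9 (via fail)  ** P2@[54:58],P4@[58:58]
pos 59 'b': at 1 (via fail)
pos 60 'b': at 10
pos 61 'a': at 11  ** P3@[59:61],P4@[61:61]
pos 62 'a': at 4 (via fail)  ** P4@[62:62]
pos 63 'a': at 5  ** P4@[63:63]
pos 64 'a': at 6  ** P4@[64:64]
pos 65 'a': at 6 (via fail)  ** P4@[65:65]
pos 66 'b': at 7  ** P1@[62:66]
pos 67 'c': at 2 (via fail)  ** P0@[66:67]
pos 68 'b': at 15 (via fail)  ** P7@[67:68]
pos 69 'b': at 16
pos 70 'c': at 17  ** P0@[69:70]
pos 71 'c': at 18  ** P6@[67:71]
pos 72 'c': at 14 (via fail)
pos 73 'b': at 15  ** P7@[72:73]

Matches: [[0,4],[2,7],[4,0],[5,6],[7,7],[9,3],[9,4],[10,4],[12,0],[13,7],[17,0],[18,5],[18,7],[21,0],[22,5],[22,7],[25,3],[25,4],[27,7],[28,0],[29,4],[30,4],[31,4],[32,4],[33,1],[34,2],[34,4],[35,4],[37,7],[40,0],[41,5],[41,7],[44,3],[44,4],[48,0],[49,5],[49,7],[50,0],[51,7],[52,4],[53,4],[54,4],[55,4],[56,4],[57,1],[58,2],[58,4],[61,3],[61,4],[62,4],[63,4],[64,4],[65,4],[66,1],[67,0],[68,7],[70,0],[71,6],[73,7]]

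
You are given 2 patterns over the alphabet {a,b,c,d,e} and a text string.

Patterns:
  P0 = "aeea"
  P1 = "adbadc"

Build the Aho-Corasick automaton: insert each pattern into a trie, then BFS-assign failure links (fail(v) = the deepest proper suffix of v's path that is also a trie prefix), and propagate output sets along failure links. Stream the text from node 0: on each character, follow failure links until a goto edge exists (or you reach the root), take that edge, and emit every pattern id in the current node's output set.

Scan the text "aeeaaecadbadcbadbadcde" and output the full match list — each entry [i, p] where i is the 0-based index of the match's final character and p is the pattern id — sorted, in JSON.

Build:
Trie nodes:
  n0 'ε': a→1
  n1 'a': d→5 e→2
  n2 'ae': e→3
  n3 'aee': a→4
  n4 'aeea': ·  [P0 ends]
  n5 'ad': b→6
  n6 'adb': a→7
  n7 'adba': d→8
  n8 'adbad': c→9
  n9 'adbadc': ·  [P1 ends]

BFS fail/out derivation:
  n1('a'): parent n0 fail=0; on 'a' 0 → fail=0;  out ∅∪∅=∅
  n2('ae'): parent n1 fail=0; on 'e' 0 → fail=0;  out ∅∪∅=∅
  n5('ad'): parent n1 fail=0; on 'd' 0 → fail=0;  out ∅∪∅=∅
  n3('aee'): parent n2 fail=0; on 'e' 0 → fail=0;  out ∅∪∅=∅
  n6('adb'): parent n5 fail=0; on 'b' 0 → fail=0;  out ∅∪∅=∅
  n4('aeea'): parent n3 fail=0; on 'a' 0 → fail=1;  out {0}∪∅={0}
  n7('adba'): parent n6 fail=0; on 'a' 0 → fail=1;  out ∅∪∅=∅
  n8('adbad'): parent n7 fail=1; on 'd' 1 → fail=5;  out ∅∪∅=∅
  n9('adbadc'): parent n8 fail=5; on 'c' 5→0 → fail=0;  out {1}∪∅={1}

Run:
[0] read 'a'  n0⇒n1
[1] read 'e'  n1⇒n2
[2] read 'e'  n2⇒n3
[3] read 'a'  n3⇒n4  → match P0@[0:3]
[4] read 'a'  n4⇒n1 (via fail)
[5] read 'e'  n1⇒n2
[6] read 'c'  n2⇒n0 (via fail)
[7] read 'a'  n0⇒n1
[8] read 'd'  n1⇒n5
[9] read 'b'  n5⇒n6
[10] read 'a'  n6⇒n7
[11] read 'd'  n7⇒n8
[12] read 'c'  n8⇒n9  → match P1@[7:12]
[13] read 'b'  n9⇒n0 (via fail)
[14] read 'a'  n0⇒n1
[15] read 'd'  n1⇒n5
[16] read 'b'  n5⇒n6
[17] read 'a'  n6⇒n7
[18] read 'd'  n7⇒n8
[19] read 'c'  n8⇒n9  → match P1@[14:19]
[20] read 'd'  n9⇒n0 (via fail)
[21] read 'e'  n0⇒n0

Matches: [[3,0],[12,1],[19,1]]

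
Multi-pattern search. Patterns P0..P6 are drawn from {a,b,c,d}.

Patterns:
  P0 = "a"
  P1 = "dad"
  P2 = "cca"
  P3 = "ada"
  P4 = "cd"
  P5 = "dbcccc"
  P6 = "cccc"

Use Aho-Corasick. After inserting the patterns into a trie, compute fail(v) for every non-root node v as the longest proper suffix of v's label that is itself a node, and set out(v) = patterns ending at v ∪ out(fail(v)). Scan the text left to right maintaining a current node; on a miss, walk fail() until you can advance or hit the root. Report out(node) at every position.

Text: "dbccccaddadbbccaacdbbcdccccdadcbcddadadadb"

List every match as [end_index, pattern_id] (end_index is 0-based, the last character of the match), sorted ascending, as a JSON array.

Build automaton:
Trie nodes:
  n0 'ε': a→1 c→5 d→2
  n1 'a': d→8  ←P0
  n2 'd': a→3 b→11
  n3 'da': d→4
  n4 'dad': ·  ←P1
  n5 'c': c→6 d→10
  n6 'cc': a→7 c→16
  n7 'cca': ·  ←P2
  n8 'ad': a→9
  n9 'ada': ·  ←P3
  n10 'cd': ·  ←P4
  n11 'db': c→12
  n12 'dbc': c→13
  n13 'dbcc': c→14
  n14 'dbccc': c→15
  n15 'dbcccc': ·  ←P5
  n16 'ccc': c→17
  n17 'cccc': ·  ←P6

BFS fail/out derivation:
  n1('a'): parent n0 fail=0; on 'a' 0 → fail=0;  out {0}∪∅={0}
  n2('d'): parent n0 fail=0; on 'd' 0 → fail=0;  out ∅∪∅=∅
  n5('c'): parent n0 fail=0; on 'c' 0 → fail=0;  out ∅∪∅=∅
  n3('da'): parent n2 fail=0; on 'a' 0 → fail=1;  out ∅∪{0}={0}
  n6('cc'): parent n5 fail=0; on 'c' 0 → fail=5;  out ∅∪∅=∅
  n8('ad'): parent n1 fail=0; on 'd' 0 → fail=2;  out ∅∪∅=∅
  n10('cd'): parent n5 fail=0; on 'd' 0 → fail=2;  out {4}∪∅={4}
  n11('db'): parent n2 fail=0; on 'b' 0 → fail=0;  out ∅∪∅=∅
  n4('dad'): parent n3 fail=1; on 'd' 1 → fail=8;  out {1}∪∅={1}
  n7('cca'): parent n6 fail=5; on 'a' 5→0 → fail=1;  out {2}∪{0}={0,2}
  n9('ada'): parent n8 fail=2; on 'a' 2 → fail=3;  out {3}∪{0}={0,3}
  n12('dbc'): parent n11 fail=0; on 'c' 0 → fail=5;  out ∅∪∅=∅
  n16('ccc'): parent n6 fail=5; on 'c' 5 → fail=6;  out ∅∪∅=∅
  n13('dbcc'): parent n12 fail=5; on 'c' 5 → fail=6;  out ∅∪∅=∅
  n17('cccc'): parent n16 fail=6; on 'c' 6 → fail=16;  out {6}∪∅={6}
  n14('dbccc'): parent n13 fail=6; on 'c' 6 → fail=16;  out ∅∪∅=∅
  n15('dbcccc'): parent n14 fail=16; on 'c' 16 → fail=17;  out {5}∪{6}={5,6}

Text stream:
pos 0 'd': at 2
pos 1 'b': at 11
pos 2 'c': at 12
pos 3 'c': at 13
pos 4 'c': at 14
pos 5 'c': at 15  emit P5@[0:5],P6@[2:5]
pos 6 'a': at 7 ·f  emit P0@[6:6],P2@[4:6]
pos 7 'd': at 8 ·f
pos 8 'd': at 2 ·f
pos 9 'a': at 3  emit P0@[9:9]
pos 10 'd': at 4  emit P1@[8:10]
pos 11 'b': at 11 ·f
pos 12 'b': at 0 ·f
pos 13 'c': at 5
pos 14 'c': at 6
pos 15 'a': at 7  emit P0@[15:15],P2@[13:15]
pos 16 'a': at 1 ·f  emit P0@[16:16]
pos 17 'c': at 5 ·f
pos 18 'd': at 10  emit P4@[17:18]
pos 19 'b': at 11 ·f
pos 20 'b': at 0 ·f
pos 21 'c': at 5
pos 22 'd': at 10  emit P4@[21:22]
pos 23 'c': at 5 ·f
pos 24 'c': at 6
pos 25 'c': at 16
pos 26 'c': at 17  emit P6@[23:26]
pos 27 'd': at 10 ·f  emit P4@[26:27]
pos 28 'a': at 3 ·f  emit P0@[28:28]
pos 29 'd': at 4  emit P1@[27:29]
pos 30 'c': at 5 ·f
pos 31 'b': at 0 ·f
pos 32 'c': at 5
pos 33 'd': at 10  emit P4@[32:33]
pos 34 'd': at 2 ·f
pos 35 'a': at 3  emit P0@[35:35]
pos 36 'd': at 4  emit P1@[34:36]
pos 37 'a': at 9 ·f  emit P0@[37:37],P3@[35:37]
pos 38 'd': at 4 ·f  emit P1@[36:38]
pos 39 'a': at 9 ·f  emit P0@[39:39],P3@[37:39]
pos 40 'd': at 4 ·f  emit P1@[38:40]
pos 41 'b': at 11 ·f

Matches: [[5,5],[5,6],[6,0],[6,2],[9,0],[10,1],[15,0],[15,2],[16,0],[18,4],[22,4],[26,6],[27,4],[28,0],[29,1],[33,4],[35,0],[36,1],[37,0],[37,3],[38,1],[39,0],[39,3],[40,1]]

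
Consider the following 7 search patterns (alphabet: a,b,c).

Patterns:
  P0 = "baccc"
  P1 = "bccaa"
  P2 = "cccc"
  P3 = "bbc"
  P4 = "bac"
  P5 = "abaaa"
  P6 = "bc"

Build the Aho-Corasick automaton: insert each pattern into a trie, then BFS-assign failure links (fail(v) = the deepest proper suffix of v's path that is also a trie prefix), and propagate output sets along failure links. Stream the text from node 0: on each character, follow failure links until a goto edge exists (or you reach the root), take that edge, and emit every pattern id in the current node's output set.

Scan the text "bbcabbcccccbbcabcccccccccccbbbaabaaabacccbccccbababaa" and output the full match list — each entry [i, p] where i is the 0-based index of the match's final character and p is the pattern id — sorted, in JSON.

Build automaton:
Trie (insert patterns):
  0='ε' goto a→16 b→1 c→10
  1='b' goto a→2 b→14 c→6
  2='ba' goto c→3
  3='bac' goto c→4  ←P4
  4='bacc' goto c→5
  5='baccc' goto ·  ←P0
  6='bc' goto c→7  ←P6
  7='bcc' goto a→8
  8='bcca' goto a→9
  9='bccaa' goto ·  ←P1
  10='c' goto c→11
  11='cc' goto c→12
  12='ccc' goto c→13
  13='cccc' goto ·  ←P2
  14='bb' goto c→15
  15='bbc' goto ·  ←P3
  16='a' goto b→17
  17='ab' goto a→18
  18='aba' goto a→19
  19='abaa' goto a→20
  20='abaaa' goto ·  ←P5

Failure links (BFS by depth):
  n1('b'): parent n0 fail=0; on 'b' 0 → fail=0;  out ∅∪∅=∅
  n10('c'): parent n0 fail=0; on 'c' 0 → fail=0;  out ∅∪∅=∅
  n16('a'): parent n0 fail=0; on 'a' 0 → fail=0;  out ∅∪∅=∅
  n2('ba'): parent n1 fail=0; on 'a' 0 → fail=16;  out ∅∪∅=∅
  n6('bc'): parent n1 fail=0; on 'c' 0 → fail=10;  out {6}∪∅={6}
  n11('cc'): parent n10 fail=0; on 'c' 0 → fail=10;  out ∅∪∅=∅
  n14('bb'): parent n1 fail=0; on 'b' 0 → fail=1;  out ∅∪∅=∅
  n17('ab'): parent n16 fail=0; on 'b' 0 → fail=1;  out ∅∪∅=∅
  n3('bac'): parent n2 fail=16; on 'c' 16→0 → fail=10;  out {4}∪∅={4}
  n7('bcc'): parent n6 fail=10; on 'c' 10 → fail=11;  out ∅∪∅=∅
  n12('ccc'): parent n11 fail=10; on 'c' 10 → fail=11;  out ∅∪∅=∅
  n15('bbc'): parent n14 fail=1; on 'c' 1 → fail=6;  out {3}∪{6}={3,6}
  n18('aba'): parent n17 fail=1; on 'a' 1 → fail=2;  out ∅∪∅=∅
  n4('bacc'): parent n3 fail=10; on 'c' 10 → fail=11;  out ∅∪∅=∅
  n8('bcca'): parent n7 fail=11; on 'a' 11→10→0 → fail=16;  out ∅∪∅=∅
  n13('cccc'): parent n12 fail=11; on 'c' 11 → fail=12;  out {2}∪∅={2}
  n19('abaa'): parent n18 fail=2; on 'a' 2→16→0 → fail=16;  out ∅∪∅=∅
  n5('baccc'): parent n4 fail=11; on 'c' 11 → fail=12;  out {0}∪∅={0}
  n9('bccaa'): parent n8 fail=16; on 'a' 16→0 → fail=16;  out {1}∪∅={1}
  n20('abaaa'): parent n19 fail=16; on 'a' 16→0 → fail=16;  out {5}∪∅={5}

Scan:
[0] read 'b'  n0⇒n1
[1] read 'b'  n1⇒n14
[2] read 'c'  n14⇒n15  → match P3@[0:2],P6@[1:2]
[3] read 'a'  n15⇒n16 (fail-walked)
[4] read 'b'  n16⇒n17
[5] read 'b'  n17⇒n14 (fail-walked)
[6] read 'c'  n14⇒n15  → match P3@[4:6],P6@[5:6]
[7] read 'c'  n15⇒n7 (fail-walked)
[8] read 'c'  n7⇒n12 (fail-walked)
[9] read 'c'  n12⇒n13  → match P2@[6:9]
[10] read 'c'  n13⇒n13 (fail-walked)  → match P2@[7:10]
[11] read 'b'  n13⇒n1 (fail-walked)
[12] read 'b'  n1⇒n14
[13] read 'c'  n14⇒n15  → match P3@[11:13],P6@[12:13]
[14] read 'a'  n15⇒n16 (fail-walked)
[15] read 'b'  n16⇒n17
[16] read 'c'  n17⇒n6 (fail-walked)  → match P6@[15:16]
[17] read 'c'  n6⇒n7
[18] read 'c'  n7⇒n12 (fail-walked)
[19] read 'c'  n12⇒n13  → match P2@[16:19]
[20] read 'c'  n13⇒n13 (fail-walked)  → match P2@[17:20]
[21] read 'c'  n13⇒n13 (fail-walked)  → match P2@[18:21]
[22] read 'c'  n13⇒n13 (fail-walked)  → match P2@[19:22]
[23] read 'c'  n13⇒n13 (fail-walked)  → match P2@[20:23]
[24] read 'c'  n13⇒n13 (fail-walked)  → match P2@[21:24]
[25] read 'c'  n13⇒n13 (fail-walked)  → match P2@[22:25]
[26] read 'c'  n13⇒n13 (fail-walked)  → match P2@[23:26]
[27] read 'b'  n13⇒n1 (fail-walked)
[28] read 'b'  n1⇒n14
[29] read 'b'  n14⇒n14 (fail-walked)
[30] read 'a'  n14⇒n2 (fail-walked)
[31] read 'a'  n2⇒n16 (fail-walked)
[32] read 'b'  n16⇒n17
[33] read 'a'  n17⇒n18
[34] read 'a'  n18⇒n19
[35] read 'a'  n19⇒n20  → match P5@[31:35]
[36] read 'b'  n20⇒n17 (fail-walked)
[37] read 'a'  n17⇒n18
[38] read 'c'  n18⇒n3 (fail-walked)  → match P4@[36:38]
[39] read 'c'  n3⇒n4
[40] read 'c'  n4⇒n5  → match P0@[36:40]
[41] read 'b'  n5⇒n1 (fail-walked)
[42] read 'c'  n1⇒n6  → match P6@[41:42]
[43] read 'c'  n6⇒n7
[44] read 'c'  n7⇒n12 (fail-walked)
[45] read 'c'  n12⇒n13  → match P2@[42:45]
[46] read 'b'  n13⇒n1 (fail-walked)
[47] read 'a'  n1⇒n2
[48] read 'b'  n2⇒n17 (fail-walked)
[49] read 'a'  n17⇒n18
[50] read 'b'  n18⇒n17 (fail-walked)
[51] read 'a'  n17⇒n18
[52] read 'a'  n18⇒n19

Result: [[2,3],[2,6],[6,3],[6,6],[9,2],[10,2],[13,3],[13,6],[16,6],[19,2],[20,2],[21,2],[22,2],[23,2],[24,2],[25,2],[26,2],[35,5],[38,4],[40,0],[42,6],[45,2]]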